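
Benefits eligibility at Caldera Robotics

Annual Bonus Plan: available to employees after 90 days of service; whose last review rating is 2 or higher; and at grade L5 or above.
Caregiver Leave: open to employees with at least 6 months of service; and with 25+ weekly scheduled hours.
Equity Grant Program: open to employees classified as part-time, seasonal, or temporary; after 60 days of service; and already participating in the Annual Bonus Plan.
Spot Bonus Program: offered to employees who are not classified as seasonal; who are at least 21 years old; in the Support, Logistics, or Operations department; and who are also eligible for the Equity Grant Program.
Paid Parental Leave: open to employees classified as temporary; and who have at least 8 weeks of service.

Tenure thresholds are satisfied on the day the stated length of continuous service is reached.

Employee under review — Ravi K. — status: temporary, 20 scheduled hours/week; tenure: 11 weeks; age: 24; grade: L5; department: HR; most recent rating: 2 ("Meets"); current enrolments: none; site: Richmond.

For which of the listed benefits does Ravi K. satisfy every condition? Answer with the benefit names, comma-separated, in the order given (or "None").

Annual Bonus Plan — service 11 weeks < 90 days ✗ → not eligible.
Caregiver Leave — service 11 weeks < 6 months (≈180 days) ✗ → not eligible.
Equity Grant Program — status temporary ✓; service 11 weeks ≥ 60 days ✓; not enrolled in Annual Bonus Plan ✗ → not eligible.
Spot Bonus Program — status temporary ✓ (not excluded); age 24 ≥ 21 ✓; dept HR ✗ → not eligible.
Paid Parental Leave — status temporary ✓; service 11 weeks ≥ 8 weeks ✓ → eligible.

Paid Parental Leave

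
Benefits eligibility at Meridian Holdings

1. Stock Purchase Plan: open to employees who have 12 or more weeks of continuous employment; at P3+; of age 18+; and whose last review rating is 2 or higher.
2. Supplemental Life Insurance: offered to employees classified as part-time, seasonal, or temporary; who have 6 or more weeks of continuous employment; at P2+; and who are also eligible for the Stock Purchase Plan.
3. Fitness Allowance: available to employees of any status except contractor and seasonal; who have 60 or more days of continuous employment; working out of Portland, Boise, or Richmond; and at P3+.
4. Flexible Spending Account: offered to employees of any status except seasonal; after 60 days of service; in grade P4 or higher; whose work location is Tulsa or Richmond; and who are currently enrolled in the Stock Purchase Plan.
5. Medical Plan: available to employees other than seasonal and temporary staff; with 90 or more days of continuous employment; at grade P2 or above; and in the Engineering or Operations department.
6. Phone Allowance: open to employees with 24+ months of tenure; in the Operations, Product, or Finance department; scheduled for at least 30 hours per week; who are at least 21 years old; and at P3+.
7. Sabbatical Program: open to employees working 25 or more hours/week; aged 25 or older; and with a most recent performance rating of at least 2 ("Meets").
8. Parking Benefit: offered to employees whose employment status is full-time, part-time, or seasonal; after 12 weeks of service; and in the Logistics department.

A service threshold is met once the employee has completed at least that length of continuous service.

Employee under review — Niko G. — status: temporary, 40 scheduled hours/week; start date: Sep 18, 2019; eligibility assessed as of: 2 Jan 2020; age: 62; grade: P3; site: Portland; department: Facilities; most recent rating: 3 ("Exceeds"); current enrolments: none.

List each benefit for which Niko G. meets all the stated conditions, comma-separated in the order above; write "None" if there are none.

Service from Sep 18, 2019 to 2 Jan 2020: 106 days.
Stock Purchase Plan — service 106 days ≥ 12 weeks (≈84 days) ✓; grade P3 ≥ P3 ✓; age 62 ≥ 18 ✓; rating 3 ≥ 2 ✓ → eligible.
Supplemental Life Insurance — status temporary ✓; service 106 days ≥ 6 weeks (≈42 days) ✓; grade P3 ≥ P2 ✓; eligible for Stock Purchase Plan ✓ → eligible.
Fitness Allowance — status temporary ✓ (not excluded); service 106 days ≥ 60 days ✓; site Portland ✓; grade P3 ≥ P3 ✓ → eligible.
Flexible Spending Account — status temporary ✓ (not excluded); service 106 days ≥ 60 days ✓; grade P3 < P4 ✗ → not eligible.
Medical Plan — status temporary ✗ (excluded) → not eligible.
Phone Allowance — service 106 days < 24 months (≈720 days) ✗ → not eligible.
Sabbatical Program — 40 hrs/wk ≥ 25 ✓; age 62 ≥ 25 ✓; rating 3 ≥ 2 ✓ → eligible.
Parking Benefit — status temporary ✗ (requires full-time, part-time, or seasonal) → not eligible.

Stock Purchase Plan, Supplemental Life Insurance, Fitness Allowance, Sabbatical Program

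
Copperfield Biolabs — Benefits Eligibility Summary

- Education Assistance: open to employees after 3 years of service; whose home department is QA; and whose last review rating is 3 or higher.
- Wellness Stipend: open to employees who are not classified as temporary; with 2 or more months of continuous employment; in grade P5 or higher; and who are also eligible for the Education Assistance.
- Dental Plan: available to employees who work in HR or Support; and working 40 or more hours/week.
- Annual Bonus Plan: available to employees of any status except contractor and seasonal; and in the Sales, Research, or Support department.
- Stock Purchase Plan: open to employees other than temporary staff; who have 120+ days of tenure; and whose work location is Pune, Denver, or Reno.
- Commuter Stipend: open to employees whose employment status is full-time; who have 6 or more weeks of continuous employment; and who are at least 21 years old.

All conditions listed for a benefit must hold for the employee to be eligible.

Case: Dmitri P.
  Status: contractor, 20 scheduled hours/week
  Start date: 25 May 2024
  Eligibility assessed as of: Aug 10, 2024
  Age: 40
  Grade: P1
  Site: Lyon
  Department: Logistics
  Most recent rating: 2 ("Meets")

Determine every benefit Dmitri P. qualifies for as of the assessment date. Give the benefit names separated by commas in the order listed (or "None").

None

Service from 25 May 2024 to Aug 10, 2024: 77 days.
Education Assistance — service 77 days < 3 years (≈1095 days) ✗ → not eligible.
Wellness Stipend — status contractor ✓ (not excluded); service 77 days ≥ 2 months (≈60 days) ✓; grade P1 < P5 ✗ → not eligible.
Dental Plan — dept Logistics ✗ → not eligible.
Annual Bonus Plan — status contractor ✗ (excluded) → not eligible.
Stock Purchase Plan — status contractor ✓ (not excluded); service 77 days < 120 days ✗ → not eligible.
Commuter Stipend — status contractor ✗ (requires full-time) → not eligible.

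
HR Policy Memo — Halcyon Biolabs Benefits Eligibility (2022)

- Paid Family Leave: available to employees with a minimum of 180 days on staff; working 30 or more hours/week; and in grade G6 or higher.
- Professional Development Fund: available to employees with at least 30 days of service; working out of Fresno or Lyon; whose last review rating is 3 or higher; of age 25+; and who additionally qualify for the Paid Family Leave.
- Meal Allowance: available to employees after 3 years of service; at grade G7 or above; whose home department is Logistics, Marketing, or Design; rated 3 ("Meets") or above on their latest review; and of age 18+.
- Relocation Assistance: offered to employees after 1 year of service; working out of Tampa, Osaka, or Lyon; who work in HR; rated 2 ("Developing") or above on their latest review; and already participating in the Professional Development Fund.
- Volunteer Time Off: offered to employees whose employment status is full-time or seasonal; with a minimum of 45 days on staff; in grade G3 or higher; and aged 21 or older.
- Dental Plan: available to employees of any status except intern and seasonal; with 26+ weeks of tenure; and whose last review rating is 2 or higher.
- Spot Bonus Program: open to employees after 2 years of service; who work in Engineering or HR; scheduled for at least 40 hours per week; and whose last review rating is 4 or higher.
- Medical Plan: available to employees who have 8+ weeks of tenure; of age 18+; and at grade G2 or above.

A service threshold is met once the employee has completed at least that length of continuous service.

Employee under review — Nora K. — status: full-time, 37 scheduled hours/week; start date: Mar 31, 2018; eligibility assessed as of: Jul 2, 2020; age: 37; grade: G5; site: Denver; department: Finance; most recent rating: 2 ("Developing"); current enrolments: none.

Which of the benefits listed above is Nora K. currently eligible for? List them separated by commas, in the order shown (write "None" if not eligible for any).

Volunteer Time Off, Dental Plan, Medical Plan

Service from Mar 31, 2018 to Jul 2, 2020: 824 days.
Paid Family Leave — service 824 days ≥ 180 days ✓; 37 hrs/wk ≥ 30 ✓; grade G5 < G6 ✗ → not eligible.
Professional Development Fund — service 824 days ≥ 30 days ✓; site Denver ✗ (not Fresno or Lyon) → not eligible.
Meal Allowance — service 824 days < 3 years (≈1095 days) ✗ → not eligible.
Relocation Assistance — service 824 days ≥ 1 year (≈365 days) ✓; site Denver ✗ (not Tampa, Osaka, or Lyon) → not eligible.
Volunteer Time Off — status full-time ✓; service 824 days ≥ 45 days ✓; grade G5 ≥ G3 ✓; age 37 ≥ 21 ✓ → eligible.
Dental Plan — status full-time ✓ (not excluded); service 824 days ≥ 26 weeks (≈182 days) ✓; rating 2 ≥ 2 ✓ → eligible.
Spot Bonus Program — service 824 days ≥ 2 years (≈730 days) ✓; dept Finance ✗ → not eligible.
Medical Plan — service 824 days ≥ 8 weeks (≈56 days) ✓; age 37 ≥ 18 ✓; grade G5 ≥ G2 ✓ → eligible.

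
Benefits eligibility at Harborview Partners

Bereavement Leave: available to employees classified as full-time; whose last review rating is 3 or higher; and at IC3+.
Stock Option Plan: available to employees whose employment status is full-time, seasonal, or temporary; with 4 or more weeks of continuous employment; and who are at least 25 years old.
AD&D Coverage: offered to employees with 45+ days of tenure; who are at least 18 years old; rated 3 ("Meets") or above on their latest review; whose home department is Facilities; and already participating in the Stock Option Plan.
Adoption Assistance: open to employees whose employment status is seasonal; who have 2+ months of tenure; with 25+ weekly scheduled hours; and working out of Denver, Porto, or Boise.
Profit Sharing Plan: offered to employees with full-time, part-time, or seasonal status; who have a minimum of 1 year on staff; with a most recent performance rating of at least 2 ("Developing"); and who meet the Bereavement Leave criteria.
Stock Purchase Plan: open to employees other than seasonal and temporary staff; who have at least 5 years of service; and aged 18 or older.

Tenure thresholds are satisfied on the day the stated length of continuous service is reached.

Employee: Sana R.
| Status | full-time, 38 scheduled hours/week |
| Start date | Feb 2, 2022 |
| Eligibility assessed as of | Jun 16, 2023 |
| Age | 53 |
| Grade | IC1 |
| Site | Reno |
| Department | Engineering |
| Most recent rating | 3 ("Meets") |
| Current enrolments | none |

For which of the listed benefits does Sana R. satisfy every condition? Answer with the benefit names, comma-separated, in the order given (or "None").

Stock Option Plan

Service from Feb 2, 2022 to Jun 16, 2023: 499 days.
Bereavement Leave — status full-time ✓; rating 3 ≥ 3 ✓; grade IC1 < IC3 ✗ → not eligible.
Stock Option Plan — status full-time ✓; service 499 days ≥ 4 weeks (≈28 days) ✓; age 53 ≥ 25 ✓ → eligible.
AD&D Coverage — service 499 days ≥ 45 days ✓; age 53 ≥ 18 ✓; rating 3 ≥ 3 ✓; dept Engineering ✗ → not eligible.
Adoption Assistance — status full-time ✗ (requires seasonal) → not eligible.
Profit Sharing Plan — status full-time ✓; service 499 days ≥ 1 year (≈365 days) ✓; rating 3 ≥ 2 ✓; not eligible for Bereavement Leave ✗ → not eligible.
Stock Purchase Plan — status full-time ✓ (not excluded); service 499 days < 5 years (≈1825 days) ✗ → not eligible.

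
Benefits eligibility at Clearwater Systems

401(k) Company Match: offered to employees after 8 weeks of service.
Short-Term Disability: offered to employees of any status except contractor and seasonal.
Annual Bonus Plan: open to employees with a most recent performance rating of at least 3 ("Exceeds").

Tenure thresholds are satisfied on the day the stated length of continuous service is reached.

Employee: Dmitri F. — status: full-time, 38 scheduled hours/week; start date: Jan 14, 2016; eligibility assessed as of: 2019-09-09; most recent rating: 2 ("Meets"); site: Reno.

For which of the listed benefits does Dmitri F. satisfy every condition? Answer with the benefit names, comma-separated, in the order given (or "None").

401(k) Company Match, Short-Term Disability

Service from Jan 14, 2016 to 2019-09-09: 1334 days.
401(k) Company Match — service 1334 days ≥ 8 weeks (≈56 days) ✓ → eligible.
Short-Term Disability — status full-time ✓ (not excluded) → eligible.
Annual Bonus Plan — rating 2 < 3 ✗ → not eligible.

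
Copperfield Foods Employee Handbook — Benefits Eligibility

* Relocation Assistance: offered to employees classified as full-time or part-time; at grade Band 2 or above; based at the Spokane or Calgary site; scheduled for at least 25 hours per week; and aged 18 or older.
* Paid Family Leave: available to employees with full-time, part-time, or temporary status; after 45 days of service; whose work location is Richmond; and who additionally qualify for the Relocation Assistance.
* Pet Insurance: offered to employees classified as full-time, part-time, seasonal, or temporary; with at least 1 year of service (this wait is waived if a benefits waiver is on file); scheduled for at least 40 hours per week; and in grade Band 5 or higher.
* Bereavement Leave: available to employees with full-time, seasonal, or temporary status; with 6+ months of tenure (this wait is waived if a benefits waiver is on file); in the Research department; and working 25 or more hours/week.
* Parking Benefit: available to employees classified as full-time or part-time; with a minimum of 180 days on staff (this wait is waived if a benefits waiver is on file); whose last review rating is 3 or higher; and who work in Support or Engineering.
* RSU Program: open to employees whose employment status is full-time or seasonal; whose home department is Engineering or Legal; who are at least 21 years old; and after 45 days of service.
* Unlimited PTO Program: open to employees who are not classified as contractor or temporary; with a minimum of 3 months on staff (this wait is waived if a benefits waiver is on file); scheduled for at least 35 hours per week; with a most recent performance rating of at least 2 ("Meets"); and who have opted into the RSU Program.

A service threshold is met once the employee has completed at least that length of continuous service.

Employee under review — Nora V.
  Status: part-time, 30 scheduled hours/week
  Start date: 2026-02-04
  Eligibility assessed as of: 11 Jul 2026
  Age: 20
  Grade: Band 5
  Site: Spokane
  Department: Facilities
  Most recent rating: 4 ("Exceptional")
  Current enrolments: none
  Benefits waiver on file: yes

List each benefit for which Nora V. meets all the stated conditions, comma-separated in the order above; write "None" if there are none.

Relocation Assistance

Service from 2026-02-04 to 11 Jul 2026: 157 days.
Relocation Assistance — status part-time ✓; grade Band 5 ≥ Band 2 ✓; site Spokane ✓; 30 hrs/wk ≥ 25 ✓; age 20 ≥ 18 ✓ → eligible.
Paid Family Leave — status part-time ✓; service 157 days ≥ 45 days ✓; site Spokane ✗ (not Richmond) → not eligible.
Pet Insurance — status part-time ✓; benefits waiver on file ✓; 30 hrs/wk < 40 ✗ → not eligible.
Bereavement Leave — status part-time ✗ (requires full-time, seasonal, or temporary) → not eligible.
Parking Benefit — status part-time ✓; benefits waiver on file ✓; rating 4 ≥ 3 ✓; dept Facilities ✗ → not eligible.
RSU Program — status part-time ✗ (requires full-time or seasonal) → not eligible.
Unlimited PTO Program — status part-time ✓ (not excluded); benefits waiver on file ✓; 30 hrs/wk < 35 ✗ → not eligible.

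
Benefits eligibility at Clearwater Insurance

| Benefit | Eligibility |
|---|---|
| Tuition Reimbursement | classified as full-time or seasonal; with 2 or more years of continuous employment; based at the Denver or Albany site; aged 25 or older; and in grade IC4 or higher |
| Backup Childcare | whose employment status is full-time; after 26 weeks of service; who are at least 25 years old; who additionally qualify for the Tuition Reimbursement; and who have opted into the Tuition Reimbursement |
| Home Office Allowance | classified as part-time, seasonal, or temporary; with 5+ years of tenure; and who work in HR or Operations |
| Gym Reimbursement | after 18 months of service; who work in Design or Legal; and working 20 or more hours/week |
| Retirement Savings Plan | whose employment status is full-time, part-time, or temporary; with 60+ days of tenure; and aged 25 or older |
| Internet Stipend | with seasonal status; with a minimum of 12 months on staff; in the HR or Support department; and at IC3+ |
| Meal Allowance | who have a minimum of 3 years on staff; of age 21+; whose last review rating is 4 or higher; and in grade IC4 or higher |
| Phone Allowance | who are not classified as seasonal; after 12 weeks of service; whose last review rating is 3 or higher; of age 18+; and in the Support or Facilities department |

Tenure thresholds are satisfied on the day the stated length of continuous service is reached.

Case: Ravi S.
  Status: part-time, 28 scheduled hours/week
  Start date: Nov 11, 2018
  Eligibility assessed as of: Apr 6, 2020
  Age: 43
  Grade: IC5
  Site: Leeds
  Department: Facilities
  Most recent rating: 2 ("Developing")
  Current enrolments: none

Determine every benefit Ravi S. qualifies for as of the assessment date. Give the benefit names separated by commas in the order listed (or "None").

Service from Nov 11, 2018 to Apr 6, 2020: 512 days.
Tuition Reimbursement — status part-time ✗ (requires full-time or seasonal) → not eligible.
Backup Childcare — status part-time ✗ (requires full-time) → not eligible.
Home Office Allowance — status part-time ✓; service 512 days < 5 years (≈1825 days) ✗ → not eligible.
Gym Reimbursement — service 512 days < 18 months (≈540 days) ✗ → not eligible.
Retirement Savings Plan — status part-time ✓; service 512 days ≥ 60 days ✓; age 43 ≥ 25 ✓ → eligible.
Internet Stipend — status part-time ✗ (requires seasonal) → not eligible.
Meal Allowance — service 512 days < 3 years (≈1095 days) ✗ → not eligible.
Phone Allowance — status part-time ✓ (not excluded); service 512 days ≥ 12 weeks (≈84 days) ✓; rating 2 < 3 ✗ → not eligible.

Retirement Savings Plan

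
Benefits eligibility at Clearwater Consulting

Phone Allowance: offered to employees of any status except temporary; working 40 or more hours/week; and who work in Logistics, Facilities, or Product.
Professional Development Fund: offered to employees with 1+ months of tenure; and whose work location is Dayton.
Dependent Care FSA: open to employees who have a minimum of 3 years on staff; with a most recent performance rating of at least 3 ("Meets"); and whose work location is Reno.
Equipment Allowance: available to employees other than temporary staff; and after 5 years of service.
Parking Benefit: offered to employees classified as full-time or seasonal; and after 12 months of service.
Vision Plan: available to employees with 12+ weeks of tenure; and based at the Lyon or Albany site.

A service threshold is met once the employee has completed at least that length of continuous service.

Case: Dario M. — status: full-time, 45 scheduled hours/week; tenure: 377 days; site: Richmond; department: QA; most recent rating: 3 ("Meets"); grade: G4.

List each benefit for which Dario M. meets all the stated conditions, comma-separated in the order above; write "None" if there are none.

Parking Benefit

Phone Allowance — status full-time ✓ (not excluded); 45 hrs/wk ≥ 40 ✓; dept QA ✗ → not eligible.
Professional Development Fund — service 377 days ≥ 1 month (≈30 days) ✓; site Richmond ✗ (not Dayton) → not eligible.
Dependent Care FSA — service 377 days < 3 years (≈1095 days) ✗ → not eligible.
Equipment Allowance — status full-time ✓ (not excluded); service 377 days < 5 years (≈1825 days) ✗ → not eligible.
Parking Benefit — status full-time ✓; service 377 days ≥ 12 months (≈360 days) ✓ → eligible.
Vision Plan — service 377 days ≥ 12 weeks (≈84 days) ✓; site Richmond ✗ (not Lyon or Albany) → not eligible.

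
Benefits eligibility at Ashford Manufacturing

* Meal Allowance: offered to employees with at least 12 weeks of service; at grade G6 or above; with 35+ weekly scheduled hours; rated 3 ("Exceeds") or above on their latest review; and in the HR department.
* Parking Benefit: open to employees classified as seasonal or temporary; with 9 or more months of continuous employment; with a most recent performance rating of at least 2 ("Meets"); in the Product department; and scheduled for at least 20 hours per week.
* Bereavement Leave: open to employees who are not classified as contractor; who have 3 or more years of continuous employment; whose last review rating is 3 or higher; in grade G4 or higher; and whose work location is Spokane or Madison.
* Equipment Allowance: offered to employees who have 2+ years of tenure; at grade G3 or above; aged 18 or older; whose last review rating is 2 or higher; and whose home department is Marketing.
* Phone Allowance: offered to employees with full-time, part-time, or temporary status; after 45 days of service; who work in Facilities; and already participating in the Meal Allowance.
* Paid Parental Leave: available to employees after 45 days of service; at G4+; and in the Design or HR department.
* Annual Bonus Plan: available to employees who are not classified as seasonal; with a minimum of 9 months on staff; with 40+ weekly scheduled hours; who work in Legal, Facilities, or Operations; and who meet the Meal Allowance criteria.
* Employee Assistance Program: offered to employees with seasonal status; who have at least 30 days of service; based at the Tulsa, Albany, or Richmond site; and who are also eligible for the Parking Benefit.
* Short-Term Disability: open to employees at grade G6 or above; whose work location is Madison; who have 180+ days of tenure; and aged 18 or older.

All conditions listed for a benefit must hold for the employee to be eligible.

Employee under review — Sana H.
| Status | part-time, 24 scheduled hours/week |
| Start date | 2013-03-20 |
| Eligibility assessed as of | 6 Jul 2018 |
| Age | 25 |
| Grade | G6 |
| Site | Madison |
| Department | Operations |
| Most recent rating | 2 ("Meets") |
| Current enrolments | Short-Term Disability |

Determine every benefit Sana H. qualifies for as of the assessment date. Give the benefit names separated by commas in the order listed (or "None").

Service from 2013-03-20 to 6 Jul 2018: 1934 days.
Meal Allowance — service 1934 days ≥ 12 weeks (≈84 days) ✓; grade G6 ≥ G6 ✓; 24 hrs/wk < 35 ✗ → not eligible.
Parking Benefit — status part-time ✗ (requires seasonal or temporary) → not eligible.
Bereavement Leave — status part-time ✓ (not excluded); service 1934 days ≥ 3 years (≈1095 days) ✓; rating 2 < 3 ✗ → not eligible.
Equipment Allowance — service 1934 days ≥ 2 years (≈730 days) ✓; grade G6 ≥ G3 ✓; age 25 ≥ 18 ✓; rating 2 ≥ 2 ✓; dept Operations ✗ → not eligible.
Phone Allowance — status part-time ✓; service 1934 days ≥ 45 days ✓; dept Operations ✗ → not eligible.
Paid Parental Leave — service 1934 days ≥ 45 days ✓; grade G6 ≥ G4 ✓; dept Operations ✗ → not eligible.
Annual Bonus Plan — status part-time ✓ (not excluded); service 1934 days ≥ 9 months (≈270 days) ✓; 24 hrs/wk < 40 ✗ → not eligible.
Employee Assistance Program — status part-time ✗ (requires seasonal) → not eligible.
Short-Term Disability — grade G6 ≥ G6 ✓; site Madison ✓; service 1934 days ≥ 180 days ✓; age 25 ≥ 18 ✓ → eligible.

Short-Term Disability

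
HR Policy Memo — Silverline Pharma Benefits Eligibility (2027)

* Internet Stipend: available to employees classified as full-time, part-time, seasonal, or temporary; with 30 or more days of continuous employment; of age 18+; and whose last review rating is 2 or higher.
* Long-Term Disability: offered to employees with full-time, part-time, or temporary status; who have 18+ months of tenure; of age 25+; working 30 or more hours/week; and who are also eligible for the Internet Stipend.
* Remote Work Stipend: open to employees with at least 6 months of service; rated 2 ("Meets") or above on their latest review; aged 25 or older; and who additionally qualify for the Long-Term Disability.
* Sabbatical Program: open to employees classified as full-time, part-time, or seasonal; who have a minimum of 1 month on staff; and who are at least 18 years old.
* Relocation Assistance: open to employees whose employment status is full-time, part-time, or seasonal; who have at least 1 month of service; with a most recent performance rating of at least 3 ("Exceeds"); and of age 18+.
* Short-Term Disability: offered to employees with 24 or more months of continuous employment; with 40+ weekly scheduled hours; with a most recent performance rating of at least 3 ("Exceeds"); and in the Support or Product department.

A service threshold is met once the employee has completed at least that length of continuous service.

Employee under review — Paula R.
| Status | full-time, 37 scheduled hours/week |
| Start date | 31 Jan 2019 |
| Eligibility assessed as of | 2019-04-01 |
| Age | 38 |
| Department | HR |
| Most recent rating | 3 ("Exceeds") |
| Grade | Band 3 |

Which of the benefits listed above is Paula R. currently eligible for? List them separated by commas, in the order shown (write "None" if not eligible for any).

Service from 31 Jan 2019 to 2019-04-01: 60 days.
Internet Stipend — status full-time ✓; service 60 days ≥ 30 days ✓; age 38 ≥ 18 ✓; rating 3 ≥ 2 ✓ → eligible.
Long-Term Disability — status full-time ✓; service 60 days < 18 months (≈540 days) ✗ → not eligible.
Remote Work Stipend — service 60 days < 6 months (≈180 days) ✗ → not eligible.
Sabbatical Program — status full-time ✓; service 60 days ≥ 1 month (≈30 days) ✓; age 38 ≥ 18 ✓ → eligible.
Relocation Assistance — status full-time ✓; service 60 days ≥ 1 month (≈30 days) ✓; rating 3 ≥ 3 ✓; age 38 ≥ 18 ✓ → eligible.
Short-Term Disability — service 60 days < 24 months (≈720 days) ✗ → not eligible.

Internet Stipend, Sabbatical Program, Relocation Assistance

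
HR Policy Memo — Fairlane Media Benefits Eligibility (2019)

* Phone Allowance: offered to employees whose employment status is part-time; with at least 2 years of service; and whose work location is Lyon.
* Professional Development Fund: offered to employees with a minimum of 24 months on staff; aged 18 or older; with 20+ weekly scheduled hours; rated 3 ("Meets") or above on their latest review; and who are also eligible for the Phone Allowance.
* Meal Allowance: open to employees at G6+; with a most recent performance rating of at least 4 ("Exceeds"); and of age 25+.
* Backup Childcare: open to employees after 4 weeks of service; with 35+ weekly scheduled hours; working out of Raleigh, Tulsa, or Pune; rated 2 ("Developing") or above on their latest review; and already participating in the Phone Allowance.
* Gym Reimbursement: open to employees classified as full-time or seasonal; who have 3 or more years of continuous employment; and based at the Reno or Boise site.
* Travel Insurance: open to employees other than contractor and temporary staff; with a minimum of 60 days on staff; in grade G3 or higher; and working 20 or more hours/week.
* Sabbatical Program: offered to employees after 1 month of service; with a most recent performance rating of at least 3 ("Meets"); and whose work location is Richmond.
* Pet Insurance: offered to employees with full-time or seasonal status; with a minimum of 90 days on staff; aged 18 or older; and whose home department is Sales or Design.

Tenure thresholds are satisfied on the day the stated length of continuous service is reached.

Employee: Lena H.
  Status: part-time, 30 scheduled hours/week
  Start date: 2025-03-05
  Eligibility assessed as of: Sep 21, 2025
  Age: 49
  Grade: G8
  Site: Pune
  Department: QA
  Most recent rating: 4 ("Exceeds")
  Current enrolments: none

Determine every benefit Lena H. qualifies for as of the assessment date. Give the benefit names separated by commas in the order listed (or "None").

Service from 2025-03-05 to Sep 21, 2025: 200 days.
Phone Allowance — status part-time ✓; service 200 days < 2 years (≈730 days) ✗ → not eligible.
Professional Development Fund — service 200 days < 24 months (≈720 days) ✗ → not eligible.
Meal Allowance — grade G8 ≥ G6 ✓; rating 4 ≥ 4 ✓; age 49 ≥ 25 ✓ → eligible.
Backup Childcare — service 200 days ≥ 4 weeks (≈28 days) ✓; 30 hrs/wk < 35 ✗ → not eligible.
Gym Reimbursement — status part-time ✗ (requires full-time or seasonal) → not eligible.
Travel Insurance — status part-time ✓ (not excluded); service 200 days ≥ 60 days ✓; grade G8 ≥ G3 ✓; 30 hrs/wk ≥ 20 ✓ → eligible.
Sabbatical Program — service 200 days ≥ 1 month (≈30 days) ✓; rating 4 ≥ 3 ✓; site Pune ✗ (not Richmond) → not eligible.
Pet Insurance — status part-time ✗ (requires full-time or seasonal) → not eligible.

Meal Allowance, Travel Insurance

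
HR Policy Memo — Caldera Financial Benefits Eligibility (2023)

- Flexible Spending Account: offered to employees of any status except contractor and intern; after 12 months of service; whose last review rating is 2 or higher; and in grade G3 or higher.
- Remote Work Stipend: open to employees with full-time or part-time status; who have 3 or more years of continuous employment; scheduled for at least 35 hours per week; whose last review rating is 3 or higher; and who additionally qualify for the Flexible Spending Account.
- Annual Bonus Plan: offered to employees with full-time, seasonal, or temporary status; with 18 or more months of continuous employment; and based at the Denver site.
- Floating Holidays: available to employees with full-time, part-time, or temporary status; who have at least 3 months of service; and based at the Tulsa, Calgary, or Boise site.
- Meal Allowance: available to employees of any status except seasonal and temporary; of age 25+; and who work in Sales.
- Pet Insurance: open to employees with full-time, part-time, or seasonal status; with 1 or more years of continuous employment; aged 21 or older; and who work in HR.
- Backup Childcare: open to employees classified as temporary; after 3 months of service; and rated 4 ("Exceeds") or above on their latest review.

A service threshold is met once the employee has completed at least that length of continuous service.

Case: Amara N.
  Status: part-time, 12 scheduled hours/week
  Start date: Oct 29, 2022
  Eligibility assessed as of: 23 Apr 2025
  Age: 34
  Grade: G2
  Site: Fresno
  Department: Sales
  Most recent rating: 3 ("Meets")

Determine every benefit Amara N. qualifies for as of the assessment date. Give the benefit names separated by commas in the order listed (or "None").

Service from Oct 29, 2022 to 23 Apr 2025: 907 days.
Flexible Spending Account — status part-time ✓ (not excluded); service 907 days ≥ 12 months (≈360 days) ✓; rating 3 ≥ 2 ✓; grade G2 < G3 ✗ → not eligible.
Remote Work Stipend — status part-time ✓; service 907 days < 3 years (≈1095 days) ✗ → not eligible.
Annual Bonus Plan — status part-time ✗ (requires full-time, seasonal, or temporary) → not eligible.
Floating Holidays — status part-time ✓; service 907 days ≥ 3 months (≈90 days) ✓; site Fresno ✗ (not Tulsa, Calgary, or Boise) → not eligible.
Meal Allowance — status part-time ✓ (not excluded); age 34 ≥ 25 ✓; dept Sales ✓ → eligible.
Pet Insurance — status part-time ✓; service 907 days ≥ 1 year (≈365 days) ✓; age 34 ≥ 21 ✓; dept Sales ✗ → not eligible.
Backup Childcare — status part-time ✗ (requires temporary) → not eligible.

Meal Allowance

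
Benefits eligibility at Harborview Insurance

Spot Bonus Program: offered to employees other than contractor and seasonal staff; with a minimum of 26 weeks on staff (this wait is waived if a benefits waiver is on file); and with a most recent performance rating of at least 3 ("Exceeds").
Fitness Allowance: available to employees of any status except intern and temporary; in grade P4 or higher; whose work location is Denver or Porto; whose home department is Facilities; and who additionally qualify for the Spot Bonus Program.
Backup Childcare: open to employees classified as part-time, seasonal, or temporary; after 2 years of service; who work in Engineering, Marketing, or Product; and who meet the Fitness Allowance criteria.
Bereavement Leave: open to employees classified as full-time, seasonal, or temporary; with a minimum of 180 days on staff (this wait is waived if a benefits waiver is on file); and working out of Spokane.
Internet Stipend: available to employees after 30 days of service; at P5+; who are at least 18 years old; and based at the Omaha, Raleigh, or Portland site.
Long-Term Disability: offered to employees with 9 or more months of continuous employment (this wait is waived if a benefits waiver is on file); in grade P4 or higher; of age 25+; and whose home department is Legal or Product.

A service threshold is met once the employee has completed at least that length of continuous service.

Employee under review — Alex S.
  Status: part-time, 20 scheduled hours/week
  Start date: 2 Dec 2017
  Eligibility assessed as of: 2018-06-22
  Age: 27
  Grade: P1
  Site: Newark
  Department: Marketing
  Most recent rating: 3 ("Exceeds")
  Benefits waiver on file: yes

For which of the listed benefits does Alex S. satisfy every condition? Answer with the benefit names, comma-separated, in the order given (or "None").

Spot Bonus Program

Service from 2 Dec 2017 to 2018-06-22: 202 days.
Spot Bonus Program — status part-time ✓ (not excluded); benefits waiver on file ✓; rating 3 ≥ 3 ✓ → eligible.
Fitness Allowance — status part-time ✓ (not excluded); grade P1 < P4 ✗ → not eligible.
Backup Childcare — status part-time ✓; service 202 days < 2 years (≈730 days) ✗ → not eligible.
Bereavement Leave — status part-time ✗ (requires full-time, seasonal, or temporary) → not eligible.
Internet Stipend — service 202 days ≥ 30 days ✓; grade P1 < P5 ✗ → not eligible.
Long-Term Disability — benefits waiver on file ✓; grade P1 < P4 ✗ → not eligible.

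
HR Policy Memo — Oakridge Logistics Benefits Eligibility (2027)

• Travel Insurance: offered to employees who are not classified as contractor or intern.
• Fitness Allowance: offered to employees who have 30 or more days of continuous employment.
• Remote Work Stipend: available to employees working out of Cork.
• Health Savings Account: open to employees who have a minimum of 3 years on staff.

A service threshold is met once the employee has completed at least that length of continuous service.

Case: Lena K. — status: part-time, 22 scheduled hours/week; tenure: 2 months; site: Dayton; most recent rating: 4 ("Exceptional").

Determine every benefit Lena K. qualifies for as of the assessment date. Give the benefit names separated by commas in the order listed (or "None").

Travel Insurance, Fitness Allowance

Travel Insurance — status part-time ✓ (not excluded) → eligible.
Fitness Allowance — service 2 months ≥ 30 days ✓ → eligible.
Remote Work Stipend — site Dayton ✗ (not Cork) → not eligible.
Health Savings Account — service 2 months < 3 years (≈1095 days) ✗ → not eligible.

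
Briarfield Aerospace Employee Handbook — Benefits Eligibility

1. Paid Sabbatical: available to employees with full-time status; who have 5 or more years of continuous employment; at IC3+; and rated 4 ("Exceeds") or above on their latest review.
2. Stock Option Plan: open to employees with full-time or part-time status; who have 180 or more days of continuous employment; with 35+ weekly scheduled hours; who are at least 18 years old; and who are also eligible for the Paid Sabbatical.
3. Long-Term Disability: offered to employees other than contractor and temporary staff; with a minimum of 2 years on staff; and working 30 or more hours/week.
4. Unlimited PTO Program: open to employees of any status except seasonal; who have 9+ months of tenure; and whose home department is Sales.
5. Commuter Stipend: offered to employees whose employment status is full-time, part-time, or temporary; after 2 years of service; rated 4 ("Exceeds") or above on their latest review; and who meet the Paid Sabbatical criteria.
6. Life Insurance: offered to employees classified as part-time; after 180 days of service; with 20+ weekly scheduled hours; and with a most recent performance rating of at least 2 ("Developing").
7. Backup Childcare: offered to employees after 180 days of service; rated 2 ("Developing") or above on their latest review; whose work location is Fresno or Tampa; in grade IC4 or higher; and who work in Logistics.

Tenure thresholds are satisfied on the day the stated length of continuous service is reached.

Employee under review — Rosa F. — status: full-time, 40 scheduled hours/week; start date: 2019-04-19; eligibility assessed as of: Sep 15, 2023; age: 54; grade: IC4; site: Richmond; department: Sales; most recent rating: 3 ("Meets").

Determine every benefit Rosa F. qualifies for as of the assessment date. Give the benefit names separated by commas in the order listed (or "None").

Service from 2019-04-19 to Sep 15, 2023: 1610 days.
Paid Sabbatical — status full-time ✓; service 1610 days < 5 years (≈1825 days) ✗ → not eligible.
Stock Option Plan — status full-time ✓; service 1610 days ≥ 180 days ✓; 40 hrs/wk ≥ 35 ✓; age 54 ≥ 18 ✓; not eligible for Paid Sabbatical ✗ → not eligible.
Long-Term Disability — status full-time ✓ (not excluded); service 1610 days ≥ 2 years (≈730 days) ✓; 40 hrs/wk ≥ 30 ✓ → eligible.
Unlimited PTO Program — status full-time ✓ (not excluded); service 1610 days ≥ 9 months (≈270 days) ✓; dept Sales ✓ → eligible.
Commuter Stipend — status full-time ✓; service 1610 days ≥ 2 years (≈730 days) ✓; rating 3 < 4 ✗ → not eligible.
Life Insurance — status full-time ✗ (requires part-time) → not eligible.
Backup Childcare — service 1610 days ≥ 180 days ✓; rating 3 ≥ 2 ✓; site Richmond ✗ (not Fresno or Tampa) → not eligible.

Long-Term Disability, Unlimited PTO Program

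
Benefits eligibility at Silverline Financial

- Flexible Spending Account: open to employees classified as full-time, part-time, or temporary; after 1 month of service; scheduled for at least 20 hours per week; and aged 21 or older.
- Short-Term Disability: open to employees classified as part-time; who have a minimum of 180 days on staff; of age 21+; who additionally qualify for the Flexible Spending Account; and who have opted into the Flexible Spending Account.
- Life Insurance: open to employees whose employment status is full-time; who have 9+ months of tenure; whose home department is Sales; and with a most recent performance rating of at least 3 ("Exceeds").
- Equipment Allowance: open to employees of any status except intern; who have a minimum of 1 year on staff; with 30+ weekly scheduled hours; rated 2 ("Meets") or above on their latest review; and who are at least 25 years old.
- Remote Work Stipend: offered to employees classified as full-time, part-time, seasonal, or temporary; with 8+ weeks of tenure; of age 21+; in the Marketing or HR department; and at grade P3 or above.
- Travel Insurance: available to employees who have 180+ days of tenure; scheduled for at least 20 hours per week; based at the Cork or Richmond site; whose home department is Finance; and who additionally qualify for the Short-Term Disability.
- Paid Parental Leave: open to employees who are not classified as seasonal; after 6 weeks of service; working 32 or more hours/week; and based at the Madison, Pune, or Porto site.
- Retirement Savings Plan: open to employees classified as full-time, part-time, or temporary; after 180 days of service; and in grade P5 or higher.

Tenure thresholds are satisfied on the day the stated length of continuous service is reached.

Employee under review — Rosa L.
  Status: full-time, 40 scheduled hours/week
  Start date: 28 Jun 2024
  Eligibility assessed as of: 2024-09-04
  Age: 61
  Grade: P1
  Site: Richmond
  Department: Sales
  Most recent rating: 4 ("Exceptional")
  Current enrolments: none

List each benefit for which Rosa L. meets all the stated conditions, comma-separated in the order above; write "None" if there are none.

Service from 28 Jun 2024 to 2024-09-04: 68 days.
Flexible Spending Account — status full-time ✓; service 68 days ≥ 1 month (≈30 days) ✓; 40 hrs/wk ≥ 20 ✓; age 61 ≥ 21 ✓ → eligible.
Short-Term Disability — status full-time ✗ (requires part-time) → not eligible.
Life Insurance — status full-time ✓; service 68 days < 9 months (≈270 days) ✗ → not eligible.
Equipment Allowance — status full-time ✓ (not excluded); service 68 days < 1 year (≈365 days) ✗ → not eligible.
Remote Work Stipend — status full-time ✓; service 68 days ≥ 8 weeks (≈56 days) ✓; age 61 ≥ 21 ✓; dept Sales ✗ → not eligible.
Travel Insurance — service 68 days < 180 days ✗ → not eligible.
Paid Parental Leave — status full-time ✓ (not excluded); service 68 days ≥ 6 weeks (≈42 days) ✓; 40 hrs/wk ≥ 32 ✓; site Richmond ✗ (not Madison, Pune, or Porto) → not eligible.
Retirement Savings Plan — status full-time ✓; service 68 days < 180 days ✗ → not eligible.

Flexible Spending Account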